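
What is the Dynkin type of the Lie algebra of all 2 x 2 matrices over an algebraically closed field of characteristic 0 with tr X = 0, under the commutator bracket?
This is sl(2), which has dimension 2^2 - 1 = 3 and rank 2 - 1 = 1 (a Cartan subalgebra is the diagonal traceless matrices). In the classification of classical Lie algebras, the special linear algebra sl(n+1) has type A_n; here n = 1, so the Dynkin diagram is a chain of 1 nodes with single edges (A_1). Hence the type is A_1.

A_1 (sl(2))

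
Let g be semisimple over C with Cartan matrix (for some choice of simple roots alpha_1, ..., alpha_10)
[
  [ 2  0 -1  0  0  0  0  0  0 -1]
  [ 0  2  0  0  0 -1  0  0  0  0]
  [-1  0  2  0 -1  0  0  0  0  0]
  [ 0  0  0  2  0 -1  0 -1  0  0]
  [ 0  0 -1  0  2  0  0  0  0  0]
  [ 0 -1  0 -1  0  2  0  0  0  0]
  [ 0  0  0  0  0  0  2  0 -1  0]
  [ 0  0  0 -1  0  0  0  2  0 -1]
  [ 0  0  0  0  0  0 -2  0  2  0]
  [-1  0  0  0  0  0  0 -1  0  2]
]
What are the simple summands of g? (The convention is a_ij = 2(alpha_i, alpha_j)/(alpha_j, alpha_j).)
The diagram associated to this matrix has two connected components: the simple roots {alpha_1, alpha_2, alpha_3, alpha_4, alpha_5, alpha_6, alpha_8, alpha_10} form a chain of 8 nodes with single edges (A_8), and {alpha_7, alpha_9} form a chain of 2 nodes with a double edge at one end; the terminal node there is the unique short simple root (B_2). A semisimple Lie algebra decomposes uniquely as the direct sum of simple ideals, one per connected component of its Dynkin diagram, so g ≅ A_8 ⊕ B_2 (dimension 80 + 10 = 90).

type A_8 + type B_2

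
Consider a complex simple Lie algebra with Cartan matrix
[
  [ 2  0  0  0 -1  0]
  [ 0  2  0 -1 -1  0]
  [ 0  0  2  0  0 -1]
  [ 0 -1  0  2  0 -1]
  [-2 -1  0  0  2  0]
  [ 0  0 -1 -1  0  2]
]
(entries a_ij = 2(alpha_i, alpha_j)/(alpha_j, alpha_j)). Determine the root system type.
The matrix has rank 6 with 2's on the diagonal. Reading the off-diagonal entries as Dynkin edges (a single edge where a_ij = a_ji = -1; a double or triple edge where a_ij * a_ji = 2 or 3), the diagram is a chain of 6 nodes with a double edge at one end; the terminal node there is the unique short simple root (B_6). One simple-root ordering that puts it in standard form is (alpha_3, alpha_6, alpha_4, alpha_2, alpha_5, alpha_1). So the algebra is type B_6, i.e. so(13).

B_6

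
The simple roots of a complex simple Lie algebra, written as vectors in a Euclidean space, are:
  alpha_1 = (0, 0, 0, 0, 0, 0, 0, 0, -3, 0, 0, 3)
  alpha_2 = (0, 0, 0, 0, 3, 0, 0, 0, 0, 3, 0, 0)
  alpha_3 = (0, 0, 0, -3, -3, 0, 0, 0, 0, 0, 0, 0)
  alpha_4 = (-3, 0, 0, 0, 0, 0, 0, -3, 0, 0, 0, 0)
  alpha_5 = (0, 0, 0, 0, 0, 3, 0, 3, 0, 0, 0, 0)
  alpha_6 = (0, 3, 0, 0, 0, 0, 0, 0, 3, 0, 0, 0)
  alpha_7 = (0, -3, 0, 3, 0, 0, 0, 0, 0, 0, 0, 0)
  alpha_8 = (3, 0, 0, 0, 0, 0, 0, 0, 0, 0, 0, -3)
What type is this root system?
A_8

Compute the Cartan integers a_ij = 2(alpha_i, alpha_j)/(alpha_j, alpha_j); the resulting 8x8 Cartan matrix is
[[2, 0, 0, 0, 0, -1, 0, -1], [0, 2, -1, 0, 0, 0, 0, 0], [0, -1, 2, 0, 0, 0, -1, 0], [0, 0, 0, 2, -1, 0, 0, -1], [0, 0, 0, -1, 2, 0, 0, 0], [-1, 0, 0, 0, 0, 2, -1, 0], [0, 0, -1, 0, 0, -1, 2, 0], [-1, 0, 0, -1, 0, 0, 0, 2]].
All simple roots have the same length, so the diagram is simply laced. The associated Dynkin diagram is a chain of 8 nodes with single edges (A_8), so the type is A_8 (the algebra sl(9)).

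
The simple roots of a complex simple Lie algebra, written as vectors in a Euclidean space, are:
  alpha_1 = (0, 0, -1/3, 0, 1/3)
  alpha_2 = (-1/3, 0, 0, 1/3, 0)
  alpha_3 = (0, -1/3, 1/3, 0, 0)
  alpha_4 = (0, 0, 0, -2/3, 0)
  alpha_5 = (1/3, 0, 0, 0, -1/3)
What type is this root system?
Compute the Cartan integers a_ij = 2(alpha_i, alpha_j)/(alpha_j, alpha_j); the resulting 5x5 Cartan matrix is
[[2, 0, -1, 0, -1], [0, 2, 0, -1, -1], [-1, 0, 2, 0, 0], [0, -2, 0, 2, 0], [-1, -1, 0, 0, 2]].
The roots have two lengths (squared-length ratio 2:1); the short ones are alpha_{1,2,3,5}. The associated Dynkin diagram is a chain of 5 nodes with a double edge at one end; the terminal node there is the unique long simple root (C_5), so the type is C_5 (the algebra sp(10)).

type C_5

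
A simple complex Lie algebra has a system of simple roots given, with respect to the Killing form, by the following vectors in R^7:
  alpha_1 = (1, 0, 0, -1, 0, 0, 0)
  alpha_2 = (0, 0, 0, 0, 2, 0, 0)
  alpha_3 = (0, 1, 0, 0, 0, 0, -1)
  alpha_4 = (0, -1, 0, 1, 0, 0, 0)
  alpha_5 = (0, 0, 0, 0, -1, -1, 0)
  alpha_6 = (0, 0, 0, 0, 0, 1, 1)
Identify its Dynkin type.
C6

Compute the Cartan integers a_ij = 2(alpha_i, alpha_j)/(alpha_j, alpha_j); the resulting 6x6 Cartan matrix is
[[2, 0, 0, -1, 0, 0], [0, 2, 0, 0, -2, 0], [0, 0, 2, -1, 0, -1], [-1, 0, -1, 2, 0, 0], [0, -1, 0, 0, 2, -1], [0, 0, -1, 0, -1, 2]].
The roots have two lengths (squared-length ratio 2:1); the short ones are alpha_{1,3,4,5,6}. The associated Dynkin diagram is a chain of 6 nodes with a double edge at one end; the terminal node there is the unique long simple root (C_6), so the type is C_6 (the algebra sp(12)).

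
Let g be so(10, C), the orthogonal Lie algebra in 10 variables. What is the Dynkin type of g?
D5

This is so(10) with 10 even, which has dimension 10(10-1)/2 = 45 and rank 10/2 = 5. In the classification of classical Lie algebras, the orthogonal algebra so(2n) in an even number of variables has type D_n; here n = 5, so the Dynkin diagram is a chain of 3 nodes with a fork of two nodes at one end (D_5). Hence the type is D_5.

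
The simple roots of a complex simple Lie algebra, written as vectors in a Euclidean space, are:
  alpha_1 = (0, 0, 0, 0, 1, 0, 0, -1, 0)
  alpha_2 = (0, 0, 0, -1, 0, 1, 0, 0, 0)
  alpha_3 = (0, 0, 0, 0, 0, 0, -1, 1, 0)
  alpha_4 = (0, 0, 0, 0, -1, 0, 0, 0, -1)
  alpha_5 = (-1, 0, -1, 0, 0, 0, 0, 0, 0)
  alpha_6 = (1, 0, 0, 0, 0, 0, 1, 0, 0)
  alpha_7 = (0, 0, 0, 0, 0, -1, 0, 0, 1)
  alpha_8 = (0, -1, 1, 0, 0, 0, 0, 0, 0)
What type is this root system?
A_8 (sl(9))

Compute the Cartan integers a_ij = 2(alpha_i, alpha_j)/(alpha_j, alpha_j); the resulting 8x8 Cartan matrix is
[[2, 0, -1, -1, 0, 0, 0, 0], [0, 2, 0, 0, 0, 0, -1, 0], [-1, 0, 2, 0, 0, -1, 0, 0], [-1, 0, 0, 2, 0, 0, -1, 0], [0, 0, 0, 0, 2, -1, 0, -1], [0, 0, -1, 0, -1, 2, 0, 0], [0, -1, 0, -1, 0, 0, 2, 0], [0, 0, 0, 0, -1, 0, 0, 2]].
All simple roots have the same length, so the diagram is simply laced. The associated Dynkin diagram is a chain of 8 nodes with single edges (A_8), so the type is A_8 (the algebra sl(9)).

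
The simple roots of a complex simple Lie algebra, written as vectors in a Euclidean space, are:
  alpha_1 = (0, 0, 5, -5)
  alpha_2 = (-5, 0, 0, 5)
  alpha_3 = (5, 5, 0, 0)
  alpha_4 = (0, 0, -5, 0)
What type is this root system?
type B_4

Compute the Cartan integers a_ij = 2(alpha_i, alpha_j)/(alpha_j, alpha_j); the resulting 4x4 Cartan matrix is
[[2, -1, 0, -2], [-1, 2, -1, 0], [0, -1, 2, 0], [-1, 0, 0, 2]].
The roots have two lengths (squared-length ratio 2:1); the short ones are alpha_{4}. The associated Dynkin diagram is a chain of 4 nodes with a double edge at one end; the terminal node there is the unique short simple root (B_4), so the type is B_4 (the algebra so(9)).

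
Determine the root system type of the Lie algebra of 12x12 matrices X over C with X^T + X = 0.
This is so(12) with 12 even, which has dimension 12(12-1)/2 = 66 and rank 12/2 = 6. In the classification of classical Lie algebras, the orthogonal algebra so(2n) in an even number of variables has type D_n; here n = 6, so the Dynkin diagram is a chain of 4 nodes with a fork of two nodes at one end (D_6). Hence the type is D_6.

D6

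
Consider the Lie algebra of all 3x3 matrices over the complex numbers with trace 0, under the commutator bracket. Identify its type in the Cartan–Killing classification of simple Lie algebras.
A2

This is sl(3), which has dimension 3^2 - 1 = 8 and rank 3 - 1 = 2 (a Cartan subalgebra is the diagonal traceless matrices). In the classification of classical Lie algebras, the special linear algebra sl(n+1) has type A_n; here n = 2, so the Dynkin diagram is a chain of 2 nodes with single edges (A_2). Hence the type is A_2.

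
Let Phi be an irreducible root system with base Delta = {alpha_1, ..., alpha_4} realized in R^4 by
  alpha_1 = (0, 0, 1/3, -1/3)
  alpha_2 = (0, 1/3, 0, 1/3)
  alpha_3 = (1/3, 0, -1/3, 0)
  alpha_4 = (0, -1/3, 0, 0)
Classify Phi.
B4

Compute the Cartan integers a_ij = 2(alpha_i, alpha_j)/(alpha_j, alpha_j); the resulting 4x4 Cartan matrix is
[[2, -1, -1, 0], [-1, 2, 0, -2], [-1, 0, 2, 0], [0, -1, 0, 2]].
The roots have two lengths (squared-length ratio 2:1); the short ones are alpha_{4}. The associated Dynkin diagram is a chain of 4 nodes with a double edge at one end; the terminal node there is the unique short simple root (B_4), so the type is B_4 (the algebra so(9)).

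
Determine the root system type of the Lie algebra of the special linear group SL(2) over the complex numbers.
This is sl(2), which has dimension 2^2 - 1 = 3 and rank 2 - 1 = 1 (a Cartan subalgebra is the diagonal traceless matrices). In the classification of classical Lie algebras, the special linear algebra sl(n+1) has type A_n; here n = 1, so the Dynkin diagram is a chain of 1 nodes with single edges (A_1). Hence the type is A_1.

A_1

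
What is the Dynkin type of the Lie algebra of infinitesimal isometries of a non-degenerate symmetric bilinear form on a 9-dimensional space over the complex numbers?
type B_4

This is so(9) with 9 odd, which has dimension 9(9-1)/2 = 36 and rank (9-1)/2 = 4. In the classification of classical Lie algebras, the orthogonal algebra so(2n+1) in an odd number of variables has type B_n; here n = 4, so the Dynkin diagram is a chain of 4 nodes with a double edge at one end; the terminal node there is the unique short simple root (B_4). Hence the type is B_4.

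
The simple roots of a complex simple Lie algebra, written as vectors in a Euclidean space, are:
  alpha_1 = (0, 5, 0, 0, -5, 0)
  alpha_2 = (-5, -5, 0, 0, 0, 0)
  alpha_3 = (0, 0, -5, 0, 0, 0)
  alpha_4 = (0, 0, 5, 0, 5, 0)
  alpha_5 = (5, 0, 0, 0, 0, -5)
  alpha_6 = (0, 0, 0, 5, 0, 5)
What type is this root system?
Compute the Cartan integers a_ij = 2(alpha_i, alpha_j)/(alpha_j, alpha_j); the resulting 6x6 Cartan matrix is
[[2, -1, 0, -1, 0, 0], [-1, 2, 0, 0, -1, 0], [0, 0, 2, -1, 0, 0], [-1, 0, -2, 2, 0, 0], [0, -1, 0, 0, 2, -1], [0, 0, 0, 0, -1, 2]].
The roots have two lengths (squared-length ratio 2:1); the short ones are alpha_{3}. The associated Dynkin diagram is a chain of 6 nodes with a double edge at one end; the terminal node there is the unique short simple root (B_6), so the type is B_6 (the algebra so(13)).

B6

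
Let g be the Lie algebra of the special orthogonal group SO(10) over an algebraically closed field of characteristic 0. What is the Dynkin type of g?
type D_5

This is so(10) with 10 even, which has dimension 10(10-1)/2 = 45 and rank 10/2 = 5. In the classification of classical Lie algebras, the orthogonal algebra so(2n) in an even number of variables has type D_n; here n = 5, so the Dynkin diagram is a chain of 3 nodes with a fork of two nodes at one end (D_5). Hence the type is D_5.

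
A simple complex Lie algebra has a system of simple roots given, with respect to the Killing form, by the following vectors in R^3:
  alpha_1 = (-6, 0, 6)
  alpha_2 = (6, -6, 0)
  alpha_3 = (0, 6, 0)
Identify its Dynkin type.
Compute the Cartan integers a_ij = 2(alpha_i, alpha_j)/(alpha_j, alpha_j); the resulting 3x3 Cartan matrix is
[[2, -1, 0], [-1, 2, -2], [0, -1, 2]].
The roots have two lengths (squared-length ratio 2:1); the short ones are alpha_{3}. The associated Dynkin diagram is a chain of 3 nodes with a double edge at one end; the terminal node there is the unique short simple root (B_3), so the type is B_3 (the algebra so(7)).

B_3 (so(7))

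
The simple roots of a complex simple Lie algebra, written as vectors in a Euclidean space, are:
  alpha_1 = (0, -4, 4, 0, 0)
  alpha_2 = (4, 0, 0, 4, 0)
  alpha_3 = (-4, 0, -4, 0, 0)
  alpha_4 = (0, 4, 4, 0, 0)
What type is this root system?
type D_4

Compute the Cartan integers a_ij = 2(alpha_i, alpha_j)/(alpha_j, alpha_j); the resulting 4x4 Cartan matrix is
[[2, 0, -1, 0], [0, 2, -1, 0], [-1, -1, 2, -1], [0, 0, -1, 2]].
All simple roots have the same length, so the diagram is simply laced. The associated Dynkin diagram is a chain of 2 nodes with a fork of two nodes at one end (D_4), so the type is D_4 (the algebra so(8)).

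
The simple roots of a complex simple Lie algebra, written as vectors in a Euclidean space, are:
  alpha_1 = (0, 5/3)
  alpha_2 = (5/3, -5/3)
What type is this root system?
Compute the Cartan integers a_ij = 2(alpha_i, alpha_j)/(alpha_j, alpha_j); the resulting 2x2 Cartan matrix is
[[2, -1], [-2, 2]].
The roots have two lengths (squared-length ratio 2:1); the short ones are alpha_{1}. The associated Dynkin diagram is a chain of 2 nodes with a double edge at one end; the terminal node there is the unique short simple root (B_2), so the type is B_2 (the algebra so(5)).

B2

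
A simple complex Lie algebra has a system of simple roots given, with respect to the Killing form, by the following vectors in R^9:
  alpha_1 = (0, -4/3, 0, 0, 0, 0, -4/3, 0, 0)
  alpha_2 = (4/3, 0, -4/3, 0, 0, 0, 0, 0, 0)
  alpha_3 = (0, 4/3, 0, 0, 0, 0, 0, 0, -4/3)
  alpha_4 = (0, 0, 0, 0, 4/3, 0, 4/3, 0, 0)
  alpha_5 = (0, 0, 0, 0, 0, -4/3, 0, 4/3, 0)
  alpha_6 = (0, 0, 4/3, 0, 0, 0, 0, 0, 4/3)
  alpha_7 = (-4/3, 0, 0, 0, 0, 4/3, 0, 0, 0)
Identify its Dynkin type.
Compute the Cartan integers a_ij = 2(alpha_i, alpha_j)/(alpha_j, alpha_j); the resulting 7x7 Cartan matrix is
[[2, 0, -1, -1, 0, 0, 0], [0, 2, 0, 0, 0, -1, -1], [-1, 0, 2, 0, 0, -1, 0], [-1, 0, 0, 2, 0, 0, 0], [0, 0, 0, 0, 2, 0, -1], [0, -1, -1, 0, 0, 2, 0], [0, -1, 0, 0, -1, 0, 2]].
All simple roots have the same length, so the diagram is simply laced. The associated Dynkin diagram is a chain of 7 nodes with single edges (A_7), so the type is A_7 (the algebra sl(8)).

type A_7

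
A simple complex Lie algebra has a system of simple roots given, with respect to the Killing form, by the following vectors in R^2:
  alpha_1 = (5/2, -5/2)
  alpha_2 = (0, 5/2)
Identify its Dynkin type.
Compute the Cartan integers a_ij = 2(alpha_i, alpha_j)/(alpha_j, alpha_j); the resulting 2x2 Cartan matrix is
[[2, -2], [-1, 2]].
The roots have two lengths (squared-length ratio 2:1); the short ones are alpha_{2}. The associated Dynkin diagram is a chain of 2 nodes with a double edge at one end; the terminal node there is the unique short simple root (B_2), so the type is B_2 (the algebra so(5)).

B_2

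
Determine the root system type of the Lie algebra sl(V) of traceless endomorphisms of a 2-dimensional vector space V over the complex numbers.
This is sl(2), which has dimension 2^2 - 1 = 3 and rank 2 - 1 = 1 (a Cartan subalgebra is the diagonal traceless matrices). In the classification of classical Lie algebras, the special linear algebra sl(n+1) has type A_n; here n = 1, so the Dynkin diagram is a chain of 1 nodes with single edges (A_1). Hence the type is A_1.

A_1 (sl(2))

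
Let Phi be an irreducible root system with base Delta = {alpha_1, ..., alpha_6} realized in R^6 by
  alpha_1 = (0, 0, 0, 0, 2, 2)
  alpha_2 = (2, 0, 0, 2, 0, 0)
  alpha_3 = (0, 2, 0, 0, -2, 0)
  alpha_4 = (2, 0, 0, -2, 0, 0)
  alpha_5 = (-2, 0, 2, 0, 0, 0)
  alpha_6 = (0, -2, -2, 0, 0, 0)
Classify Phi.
Compute the Cartan integers a_ij = 2(alpha_i, alpha_j)/(alpha_j, alpha_j); the resulting 6x6 Cartan matrix is
[[2, 0, -1, 0, 0, 0], [0, 2, 0, 0, -1, 0], [-1, 0, 2, 0, 0, -1], [0, 0, 0, 2, -1, 0], [0, -1, 0, -1, 2, -1], [0, 0, -1, 0, -1, 2]].
All simple roots have the same length, so the diagram is simply laced. The associated Dynkin diagram is a chain of 4 nodes with a fork of two nodes at one end (D_6), so the type is D_6 (the algebra so(12)).

D6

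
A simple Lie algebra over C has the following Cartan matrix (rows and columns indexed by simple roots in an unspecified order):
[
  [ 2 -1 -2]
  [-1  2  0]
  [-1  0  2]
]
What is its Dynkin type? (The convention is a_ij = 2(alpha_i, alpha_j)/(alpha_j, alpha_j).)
B_3 (so(7))

The matrix has rank 3 with 2's on the diagonal. Reading the off-diagonal entries as Dynkin edges (a single edge where a_ij = a_ji = -1; a double or triple edge where a_ij * a_ji = 2 or 3), the diagram is a chain of 3 nodes with a double edge at one end; the terminal node there is the unique short simple root (B_3). One simple-root ordering that puts it in standard form is (alpha_2, alpha_1, alpha_3). So the algebra is type B_3, i.e. so(7).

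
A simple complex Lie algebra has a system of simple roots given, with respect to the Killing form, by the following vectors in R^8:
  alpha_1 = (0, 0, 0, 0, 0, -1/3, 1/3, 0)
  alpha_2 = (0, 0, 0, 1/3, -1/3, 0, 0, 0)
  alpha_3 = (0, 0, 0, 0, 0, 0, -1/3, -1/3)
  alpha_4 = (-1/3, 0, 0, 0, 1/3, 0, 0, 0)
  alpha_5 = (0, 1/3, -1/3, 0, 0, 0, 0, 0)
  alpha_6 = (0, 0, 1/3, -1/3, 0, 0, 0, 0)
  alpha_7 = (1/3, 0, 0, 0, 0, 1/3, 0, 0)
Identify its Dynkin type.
A7

Compute the Cartan integers a_ij = 2(alpha_i, alpha_j)/(alpha_j, alpha_j); the resulting 7x7 Cartan matrix is
[[2, 0, -1, 0, 0, 0, -1], [0, 2, 0, -1, 0, -1, 0], [-1, 0, 2, 0, 0, 0, 0], [0, -1, 0, 2, 0, 0, -1], [0, 0, 0, 0, 2, -1, 0], [0, -1, 0, 0, -1, 2, 0], [-1, 0, 0, -1, 0, 0, 2]].
All simple roots have the same length, so the diagram is simply laced. The associated Dynkin diagram is a chain of 7 nodes with single edges (A_7), so the type is A_7 (the algebra sl(8)).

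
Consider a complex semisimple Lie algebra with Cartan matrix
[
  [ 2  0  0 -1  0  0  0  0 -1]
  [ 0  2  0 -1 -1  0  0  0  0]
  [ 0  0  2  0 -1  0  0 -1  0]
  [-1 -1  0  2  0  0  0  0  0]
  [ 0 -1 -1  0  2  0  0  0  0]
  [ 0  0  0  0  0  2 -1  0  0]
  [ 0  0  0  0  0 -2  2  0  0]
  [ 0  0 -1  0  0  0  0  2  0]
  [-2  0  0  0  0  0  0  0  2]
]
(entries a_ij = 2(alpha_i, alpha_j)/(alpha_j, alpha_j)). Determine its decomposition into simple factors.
B2 ⊕ C7

The diagram associated to this matrix has two connected components: the simple roots {alpha_6, alpha_7} form a chain of 2 nodes with a double edge at one end; the terminal node there is the unique short simple root (B_2), and {alpha_1, alpha_2, alpha_3, alpha_4, alpha_5, alpha_8, alpha_9} form a chain of 7 nodes with a double edge at one end; the terminal node there is the unique long simple root (C_7). A semisimple Lie algebra decomposes uniquely as the direct sum of simple ideals, one per connected component of its Dynkin diagram, so g ≅ B_2 ⊕ C_7 (dimension 10 + 105 = 115).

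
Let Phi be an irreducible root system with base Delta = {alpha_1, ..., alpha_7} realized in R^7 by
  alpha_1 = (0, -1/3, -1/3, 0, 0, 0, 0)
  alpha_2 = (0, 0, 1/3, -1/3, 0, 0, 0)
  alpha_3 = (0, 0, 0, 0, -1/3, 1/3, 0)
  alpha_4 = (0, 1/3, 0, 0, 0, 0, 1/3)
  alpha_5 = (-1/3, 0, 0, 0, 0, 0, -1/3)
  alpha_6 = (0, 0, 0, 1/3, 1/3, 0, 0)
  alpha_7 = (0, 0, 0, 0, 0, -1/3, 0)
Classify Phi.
type B_7

Compute the Cartan integers a_ij = 2(alpha_i, alpha_j)/(alpha_j, alpha_j); the resulting 7x7 Cartan matrix is
[[2, -1, 0, -1, 0, 0, 0], [-1, 2, 0, 0, 0, -1, 0], [0, 0, 2, 0, 0, -1, -2], [-1, 0, 0, 2, -1, 0, 0], [0, 0, 0, -1, 2, 0, 0], [0, -1, -1, 0, 0, 2, 0], [0, 0, -1, 0, 0, 0, 2]].
The roots have two lengths (squared-length ratio 2:1); the short ones are alpha_{7}. The associated Dynkin diagram is a chain of 7 nodes with a double edge at one end; the terminal node there is the unique short simple root (B_7), so the type is B_7 (the algebra so(15)).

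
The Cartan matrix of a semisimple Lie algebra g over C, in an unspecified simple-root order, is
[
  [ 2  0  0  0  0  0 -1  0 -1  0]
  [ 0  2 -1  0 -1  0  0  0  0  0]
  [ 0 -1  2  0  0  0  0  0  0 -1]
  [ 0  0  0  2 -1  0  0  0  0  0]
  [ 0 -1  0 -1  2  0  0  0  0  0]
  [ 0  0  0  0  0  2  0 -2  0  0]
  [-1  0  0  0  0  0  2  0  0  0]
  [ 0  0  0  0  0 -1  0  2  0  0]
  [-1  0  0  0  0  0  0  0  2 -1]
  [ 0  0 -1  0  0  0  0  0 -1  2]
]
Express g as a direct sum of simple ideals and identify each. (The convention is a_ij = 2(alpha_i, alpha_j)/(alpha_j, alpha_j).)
The diagram associated to this matrix has two connected components: the simple roots {alpha_1, alpha_2, alpha_3, alpha_4, alpha_5, alpha_7, alpha_9, alpha_10} form a chain of 8 nodes with single edges (A_8), and {alpha_6, alpha_8} form a chain of 2 nodes with a double edge at one end; the terminal node there is the unique short simple root (B_2). A semisimple Lie algebra decomposes uniquely as the direct sum of simple ideals, one per connected component of its Dynkin diagram, so g ≅ A_8 ⊕ B_2 (dimension 80 + 10 = 90).

A8 ⊕ B2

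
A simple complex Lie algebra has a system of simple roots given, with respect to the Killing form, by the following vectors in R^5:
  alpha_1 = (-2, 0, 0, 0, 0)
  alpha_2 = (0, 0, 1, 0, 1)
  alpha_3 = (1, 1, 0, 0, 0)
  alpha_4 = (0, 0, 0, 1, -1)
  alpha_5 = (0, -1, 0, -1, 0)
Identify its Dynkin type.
C_5

Compute the Cartan integers a_ij = 2(alpha_i, alpha_j)/(alpha_j, alpha_j); the resulting 5x5 Cartan matrix is
[[2, 0, -2, 0, 0], [0, 2, 0, -1, 0], [-1, 0, 2, 0, -1], [0, -1, 0, 2, -1], [0, 0, -1, -1, 2]].
The roots have two lengths (squared-length ratio 2:1); the short ones are alpha_{2,3,4,5}. The associated Dynkin diagram is a chain of 5 nodes with a double edge at one end; the terminal node there is the unique long simple root (C_5), so the type is C_5 (the algebra sp(10)).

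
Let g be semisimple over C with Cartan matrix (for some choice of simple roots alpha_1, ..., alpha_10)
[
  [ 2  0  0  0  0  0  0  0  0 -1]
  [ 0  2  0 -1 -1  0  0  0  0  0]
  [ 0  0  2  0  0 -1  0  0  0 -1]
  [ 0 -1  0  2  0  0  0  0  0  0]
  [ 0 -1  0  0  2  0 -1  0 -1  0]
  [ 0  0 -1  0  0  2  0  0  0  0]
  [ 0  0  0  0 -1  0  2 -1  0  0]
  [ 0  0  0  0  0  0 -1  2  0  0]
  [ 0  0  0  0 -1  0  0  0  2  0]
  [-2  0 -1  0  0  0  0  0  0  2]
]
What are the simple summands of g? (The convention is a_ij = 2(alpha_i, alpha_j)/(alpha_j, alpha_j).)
B_4 (so(9)) + E_6

The diagram associated to this matrix has two connected components: the simple roots {alpha_1, alpha_3, alpha_6, alpha_10} form a chain of 4 nodes with a double edge at one end; the terminal node there is the unique short simple root (B_4), and {alpha_2, alpha_4, alpha_5, alpha_7, alpha_8, alpha_9} form a chain of 5 nodes with one extra node attached to the third node from one end (E_6). A semisimple Lie algebra decomposes uniquely as the direct sum of simple ideals, one per connected component of its Dynkin diagram, so g ≅ B_4 ⊕ E_6 (dimension 36 + 78 = 114).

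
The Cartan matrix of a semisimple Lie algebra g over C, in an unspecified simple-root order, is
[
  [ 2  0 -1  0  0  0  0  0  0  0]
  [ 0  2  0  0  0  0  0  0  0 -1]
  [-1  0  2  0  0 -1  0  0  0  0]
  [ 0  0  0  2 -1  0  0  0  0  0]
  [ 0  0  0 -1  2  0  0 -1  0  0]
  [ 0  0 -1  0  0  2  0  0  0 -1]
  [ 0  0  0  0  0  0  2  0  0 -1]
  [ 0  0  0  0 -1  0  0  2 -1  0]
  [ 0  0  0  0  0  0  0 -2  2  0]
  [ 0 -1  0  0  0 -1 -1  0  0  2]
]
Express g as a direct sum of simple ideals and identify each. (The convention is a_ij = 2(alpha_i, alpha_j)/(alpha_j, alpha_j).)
The diagram associated to this matrix has two connected components: the simple roots {alpha_4, alpha_5, alpha_8, alpha_9} form a chain of 4 nodes with a double edge at one end; the terminal node there is the unique long simple root (C_4), and {alpha_1, alpha_2, alpha_3, alpha_6, alpha_7, alpha_10} form a chain of 4 nodes with a fork of two nodes at one end (D_6). A semisimple Lie algebra decomposes uniquely as the direct sum of simple ideals, one per connected component of its Dynkin diagram, so g ≅ C_4 ⊕ D_6 (dimension 36 + 66 = 102).

C_4 (sp(8)) + D_6 (so(12))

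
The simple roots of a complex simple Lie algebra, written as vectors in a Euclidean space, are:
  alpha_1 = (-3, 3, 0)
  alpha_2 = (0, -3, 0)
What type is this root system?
Compute the Cartan integers a_ij = 2(alpha_i, alpha_j)/(alpha_j, alpha_j); the resulting 2x2 Cartan matrix is
[[2, -2], [-1, 2]].
The roots have two lengths (squared-length ratio 2:1); the short ones are alpha_{2}. The associated Dynkin diagram is a chain of 2 nodes with a double edge at one end; the terminal node there is the unique short simple root (B_2), so the type is B_2 (the algebra so(5)).

type B_2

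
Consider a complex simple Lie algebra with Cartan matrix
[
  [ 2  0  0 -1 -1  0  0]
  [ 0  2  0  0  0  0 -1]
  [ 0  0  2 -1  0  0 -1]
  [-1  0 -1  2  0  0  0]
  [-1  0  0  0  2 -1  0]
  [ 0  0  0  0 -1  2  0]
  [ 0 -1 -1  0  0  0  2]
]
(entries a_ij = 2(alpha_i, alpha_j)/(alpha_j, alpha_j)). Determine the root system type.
A_7 (sl(8))

The matrix has rank 7 with 2's on the diagonal. Reading the off-diagonal entries as Dynkin edges (a single edge where a_ij = a_ji = -1; a double or triple edge where a_ij * a_ji = 2 or 3), the diagram is a chain of 7 nodes with single edges (A_7). One simple-root ordering that puts it in standard form is (alpha_2, alpha_7, alpha_3, alpha_4, alpha_1, alpha_5, alpha_6). So the algebra is type A_7, i.e. sl(8).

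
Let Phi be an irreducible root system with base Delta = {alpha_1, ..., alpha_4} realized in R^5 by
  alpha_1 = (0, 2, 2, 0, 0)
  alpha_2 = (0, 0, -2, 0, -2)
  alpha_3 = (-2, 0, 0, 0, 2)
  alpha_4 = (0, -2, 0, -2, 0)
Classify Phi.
A4

Compute the Cartan integers a_ij = 2(alpha_i, alpha_j)/(alpha_j, alpha_j); the resulting 4x4 Cartan matrix is
[[2, -1, 0, -1], [-1, 2, -1, 0], [0, -1, 2, 0], [-1, 0, 0, 2]].
All simple roots have the same length, so the diagram is simply laced. The associated Dynkin diagram is a chain of 4 nodes with single edges (A_4), so the type is A_4 (the algebra sl(5)).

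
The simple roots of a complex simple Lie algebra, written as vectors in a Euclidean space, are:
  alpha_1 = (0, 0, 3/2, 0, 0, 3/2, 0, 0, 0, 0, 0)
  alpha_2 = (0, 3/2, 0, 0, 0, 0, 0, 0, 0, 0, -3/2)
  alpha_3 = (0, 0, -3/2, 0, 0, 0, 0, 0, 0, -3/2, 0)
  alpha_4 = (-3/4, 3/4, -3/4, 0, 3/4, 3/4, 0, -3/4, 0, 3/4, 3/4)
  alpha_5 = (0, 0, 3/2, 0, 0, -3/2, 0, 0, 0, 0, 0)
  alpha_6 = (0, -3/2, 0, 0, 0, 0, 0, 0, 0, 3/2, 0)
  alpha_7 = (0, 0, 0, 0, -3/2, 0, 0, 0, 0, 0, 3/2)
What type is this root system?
E7

Compute the Cartan integers a_ij = 2(alpha_i, alpha_j)/(alpha_j, alpha_j); the resulting 7x7 Cartan matrix is
[[2, 0, -1, 0, 0, 0, 0], [0, 2, 0, 0, 0, -1, -1], [-1, 0, 2, 0, -1, -1, 0], [0, 0, 0, 2, -1, 0, 0], [0, 0, -1, -1, 2, 0, 0], [0, -1, -1, 0, 0, 2, 0], [0, -1, 0, 0, 0, 0, 2]].
All simple roots have the same length, so the diagram is simply laced. The associated Dynkin diagram is a chain of 6 nodes with one extra node attached to the third node from one end (E_7), so the type is E_7.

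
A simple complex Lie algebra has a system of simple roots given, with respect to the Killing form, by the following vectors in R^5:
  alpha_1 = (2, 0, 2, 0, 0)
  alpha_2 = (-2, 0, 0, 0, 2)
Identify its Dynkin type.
Compute the Cartan integers a_ij = 2(alpha_i, alpha_j)/(alpha_j, alpha_j); the resulting 2x2 Cartan matrix is
[[2, -1], [-1, 2]].
All simple roots have the same length, so the diagram is simply laced. The associated Dynkin diagram is a chain of 2 nodes with single edges (A_2), so the type is A_2 (the algebra sl(3)).

A_2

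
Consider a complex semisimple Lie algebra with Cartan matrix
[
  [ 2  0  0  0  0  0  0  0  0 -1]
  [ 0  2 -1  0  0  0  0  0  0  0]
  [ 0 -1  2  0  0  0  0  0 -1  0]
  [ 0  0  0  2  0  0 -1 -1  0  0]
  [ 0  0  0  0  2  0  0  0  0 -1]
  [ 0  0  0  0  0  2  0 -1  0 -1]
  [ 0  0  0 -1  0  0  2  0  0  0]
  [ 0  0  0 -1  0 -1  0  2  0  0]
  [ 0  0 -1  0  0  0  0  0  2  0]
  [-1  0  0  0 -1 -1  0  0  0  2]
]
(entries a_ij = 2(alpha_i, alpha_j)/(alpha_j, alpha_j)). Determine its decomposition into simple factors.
The diagram associated to this matrix has two connected components: the simple roots {alpha_2, alpha_3, alpha_9} form a chain of 3 nodes with single edges (A_3), and {alpha_1, alpha_4, alpha_5, alpha_6, alpha_7, alpha_8, alpha_10} form a chain of 5 nodes with a fork of two nodes at one end (D_7). A semisimple Lie algebra decomposes uniquely as the direct sum of simple ideals, one per connected component of its Dynkin diagram, so g ≅ A_3 ⊕ D_7 (dimension 15 + 91 = 106).

type A_3 + type D_7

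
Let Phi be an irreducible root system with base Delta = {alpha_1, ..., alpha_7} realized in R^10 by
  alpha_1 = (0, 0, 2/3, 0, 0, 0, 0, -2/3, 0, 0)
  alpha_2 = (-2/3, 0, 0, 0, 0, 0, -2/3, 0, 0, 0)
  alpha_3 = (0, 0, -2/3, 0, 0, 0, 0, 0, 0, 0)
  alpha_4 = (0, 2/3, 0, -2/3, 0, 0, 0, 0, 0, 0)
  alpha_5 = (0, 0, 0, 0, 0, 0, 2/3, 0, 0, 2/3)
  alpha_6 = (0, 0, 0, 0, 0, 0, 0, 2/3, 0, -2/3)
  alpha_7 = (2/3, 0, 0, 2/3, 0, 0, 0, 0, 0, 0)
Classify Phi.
type B_7

Compute the Cartan integers a_ij = 2(alpha_i, alpha_j)/(alpha_j, alpha_j); the resulting 7x7 Cartan matrix is
[[2, 0, -2, 0, 0, -1, 0], [0, 2, 0, 0, -1, 0, -1], [-1, 0, 2, 0, 0, 0, 0], [0, 0, 0, 2, 0, 0, -1], [0, -1, 0, 0, 2, -1, 0], [-1, 0, 0, 0, -1, 2, 0], [0, -1, 0, -1, 0, 0, 2]].
The roots have two lengths (squared-length ratio 2:1); the short ones are alpha_{3}. The associated Dynkin diagram is a chain of 7 nodes with a double edge at one end; the terminal node there is the unique short simple root (B_7), so the type is B_7 (the algebra so(15)).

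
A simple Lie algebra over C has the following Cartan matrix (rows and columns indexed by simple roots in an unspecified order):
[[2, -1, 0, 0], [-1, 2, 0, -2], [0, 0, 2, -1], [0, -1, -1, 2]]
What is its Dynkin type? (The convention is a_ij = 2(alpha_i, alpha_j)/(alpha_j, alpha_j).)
F_4

The matrix has rank 4 with 2's on the diagonal. Reading the off-diagonal entries as Dynkin edges (a single edge where a_ij = a_ji = -1; a double or triple edge where a_ij * a_ji = 2 or 3), the diagram is a chain of 4 nodes with a double edge between the middle two (F_4). One simple-root ordering that puts it in standard form is (alpha_1, alpha_2, alpha_4, alpha_3). So the algebra is type F_4.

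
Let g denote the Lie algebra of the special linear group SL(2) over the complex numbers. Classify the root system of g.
A_1

This is sl(2), which has dimension 2^2 - 1 = 3 and rank 2 - 1 = 1 (a Cartan subalgebra is the diagonal traceless matrices). In the classification of classical Lie algebras, the special linear algebra sl(n+1) has type A_n; here n = 1, so the Dynkin diagram is a chain of 1 nodes with single edges (A_1). Hence the type is A_1.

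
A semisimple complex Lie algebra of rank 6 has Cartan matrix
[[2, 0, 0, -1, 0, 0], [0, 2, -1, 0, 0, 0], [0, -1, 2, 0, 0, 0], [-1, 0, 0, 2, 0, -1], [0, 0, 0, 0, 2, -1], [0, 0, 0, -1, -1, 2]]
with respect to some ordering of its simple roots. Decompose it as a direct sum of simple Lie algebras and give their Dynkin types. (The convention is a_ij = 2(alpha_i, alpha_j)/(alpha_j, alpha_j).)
The diagram associated to this matrix has two connected components: the simple roots {alpha_2, alpha_3} form a chain of 2 nodes with single edges (A_2), and {alpha_1, alpha_4, alpha_5, alpha_6} form a chain of 4 nodes with single edges (A_4). A semisimple Lie algebra decomposes uniquely as the direct sum of simple ideals, one per connected component of its Dynkin diagram, so g ≅ A_2 ⊕ A_4 (dimension 8 + 24 = 32).

A_2 ⊕ A_4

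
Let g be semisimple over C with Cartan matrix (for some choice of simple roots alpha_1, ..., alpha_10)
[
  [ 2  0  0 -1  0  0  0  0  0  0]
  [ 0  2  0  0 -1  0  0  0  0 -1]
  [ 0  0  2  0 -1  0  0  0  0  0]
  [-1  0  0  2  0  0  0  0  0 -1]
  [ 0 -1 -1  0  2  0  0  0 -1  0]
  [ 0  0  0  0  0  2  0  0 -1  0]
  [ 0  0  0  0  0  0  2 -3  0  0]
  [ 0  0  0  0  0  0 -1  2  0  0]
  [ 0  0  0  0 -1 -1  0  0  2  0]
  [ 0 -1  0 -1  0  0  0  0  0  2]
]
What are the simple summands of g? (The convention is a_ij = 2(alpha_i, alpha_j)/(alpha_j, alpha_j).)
E_8 ⊕ G_2

The diagram associated to this matrix has two connected components: the simple roots {alpha_1, alpha_2, alpha_3, alpha_4, alpha_5, alpha_6, alpha_9, alpha_10} form a chain of 7 nodes with one extra node attached to the third node from one end (E_8), and {alpha_7, alpha_8} form two nodes joined by a triple edge (G_2). A semisimple Lie algebra decomposes uniquely as the direct sum of simple ideals, one per connected component of its Dynkin diagram, so g ≅ E_8 ⊕ G_2 (dimension 248 + 14 = 262).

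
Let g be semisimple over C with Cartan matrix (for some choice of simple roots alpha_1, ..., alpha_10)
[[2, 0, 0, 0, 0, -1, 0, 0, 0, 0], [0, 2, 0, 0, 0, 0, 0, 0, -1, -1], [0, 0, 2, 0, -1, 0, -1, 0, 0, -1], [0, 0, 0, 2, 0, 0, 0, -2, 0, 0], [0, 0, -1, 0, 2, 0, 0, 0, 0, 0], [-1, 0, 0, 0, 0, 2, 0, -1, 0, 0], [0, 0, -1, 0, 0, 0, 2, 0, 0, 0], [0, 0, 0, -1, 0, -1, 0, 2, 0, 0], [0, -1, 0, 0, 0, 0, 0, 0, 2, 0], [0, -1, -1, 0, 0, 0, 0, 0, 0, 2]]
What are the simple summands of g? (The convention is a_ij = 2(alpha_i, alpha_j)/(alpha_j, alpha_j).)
type C_4 ⊕ type D_6

The diagram associated to this matrix has two connected components: the simple roots {alpha_1, alpha_4, alpha_6, alpha_8} form a chain of 4 nodes with a double edge at one end; the terminal node there is the unique long simple root (C_4), and {alpha_2, alpha_3, alpha_5, alpha_7, alpha_9, alpha_10} form a chain of 4 nodes with a fork of two nodes at one end (D_6). A semisimple Lie algebra decomposes uniquely as the direct sum of simple ideals, one per connected component of its Dynkin diagram, so g ≅ C_4 ⊕ D_6 (dimension 36 + 66 = 102).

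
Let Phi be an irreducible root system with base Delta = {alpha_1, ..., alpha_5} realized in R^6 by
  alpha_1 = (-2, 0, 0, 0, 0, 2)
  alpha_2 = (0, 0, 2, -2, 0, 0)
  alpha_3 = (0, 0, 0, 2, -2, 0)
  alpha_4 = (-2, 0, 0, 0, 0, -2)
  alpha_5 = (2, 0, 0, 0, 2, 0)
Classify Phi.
type D_5

Compute the Cartan integers a_ij = 2(alpha_i, alpha_j)/(alpha_j, alpha_j); the resulting 5x5 Cartan matrix is
[[2, 0, 0, 0, -1], [0, 2, -1, 0, 0], [0, -1, 2, 0, -1], [0, 0, 0, 2, -1], [-1, 0, -1, -1, 2]].
All simple roots have the same length, so the diagram is simply laced. The associated Dynkin diagram is a chain of 3 nodes with a fork of two nodes at one end (D_5), so the type is D_5 (the algebra so(10)).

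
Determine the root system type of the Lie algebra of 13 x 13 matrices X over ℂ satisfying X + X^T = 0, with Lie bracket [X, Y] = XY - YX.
This is so(13) with 13 odd, which has dimension 13(13-1)/2 = 78 and rank (13-1)/2 = 6. In the classification of classical Lie algebras, the orthogonal algebra so(2n+1) in an odd number of variables has type B_n; here n = 6, so the Dynkin diagram is a chain of 6 nodes with a double edge at one end; the terminal node there is the unique short simple root (B_6). Hence the type is B_6.

B_6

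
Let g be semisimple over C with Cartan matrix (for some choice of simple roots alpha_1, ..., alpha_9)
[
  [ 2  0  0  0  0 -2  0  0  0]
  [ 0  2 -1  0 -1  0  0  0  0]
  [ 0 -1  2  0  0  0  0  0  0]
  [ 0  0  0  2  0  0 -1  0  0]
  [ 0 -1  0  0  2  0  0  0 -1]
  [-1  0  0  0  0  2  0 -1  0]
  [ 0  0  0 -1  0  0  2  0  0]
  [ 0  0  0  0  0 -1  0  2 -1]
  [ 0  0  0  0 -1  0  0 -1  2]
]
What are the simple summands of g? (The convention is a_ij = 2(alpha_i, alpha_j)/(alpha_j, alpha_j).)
type A_2 + type C_7

The diagram associated to this matrix has two connected components: the simple roots {alpha_4, alpha_7} form a chain of 2 nodes with single edges (A_2), and {alpha_1, alpha_2, alpha_3, alpha_5, alpha_6, alpha_8, alpha_9} form a chain of 7 nodes with a double edge at one end; the terminal node there is the unique long simple root (C_7). A semisimple Lie algebra decomposes uniquely as the direct sum of simple ideals, one per connected component of its Dynkin diagram, so g ≅ A_2 ⊕ C_7 (dimension 8 + 105 = 113).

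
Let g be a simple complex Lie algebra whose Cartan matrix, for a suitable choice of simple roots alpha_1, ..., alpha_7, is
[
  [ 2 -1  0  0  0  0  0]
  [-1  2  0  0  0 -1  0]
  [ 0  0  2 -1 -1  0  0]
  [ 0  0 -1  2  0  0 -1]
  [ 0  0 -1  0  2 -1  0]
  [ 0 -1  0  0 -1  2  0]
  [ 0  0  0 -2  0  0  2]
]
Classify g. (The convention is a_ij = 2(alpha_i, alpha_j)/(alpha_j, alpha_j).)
The matrix has rank 7 with 2's on the diagonal. Reading the off-diagonal entries as Dynkin edges (a single edge where a_ij = a_ji = -1; a double or triple edge where a_ij * a_ji = 2 or 3), the diagram is a chain of 7 nodes with a double edge at one end; the terminal node there is the unique long simple root (C_7). One simple-root ordering that puts it in standard form is (alpha_1, alpha_2, alpha_6, alpha_5, alpha_3, alpha_4, alpha_7). So the algebra is type C_7, i.e. sp(14).

C7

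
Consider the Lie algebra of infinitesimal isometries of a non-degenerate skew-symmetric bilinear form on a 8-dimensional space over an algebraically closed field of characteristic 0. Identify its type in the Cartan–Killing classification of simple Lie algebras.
This is sp(8), which has dimension 8(8+1)/2 = 36 and rank 8/2 = 4. In the classification of classical Lie algebras, the symplectic algebra sp(2n) has type C_n; here n = 4, so the Dynkin diagram is a chain of 4 nodes with a double edge at one end; the terminal node there is the unique long simple root (C_4). Hence the type is C_4.

C_4 (sp(8))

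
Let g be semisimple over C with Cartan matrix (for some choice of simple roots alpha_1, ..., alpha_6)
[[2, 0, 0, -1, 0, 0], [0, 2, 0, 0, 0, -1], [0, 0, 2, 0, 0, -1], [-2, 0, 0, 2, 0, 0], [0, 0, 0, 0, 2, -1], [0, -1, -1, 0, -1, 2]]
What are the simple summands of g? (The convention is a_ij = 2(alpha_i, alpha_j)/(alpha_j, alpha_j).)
The diagram associated to this matrix has two connected components: the simple roots {alpha_1, alpha_4} form a chain of 2 nodes with a double edge at one end; the terminal node there is the unique short simple root (B_2), and {alpha_2, alpha_3, alpha_5, alpha_6} form a chain of 2 nodes with a fork of two nodes at one end (D_4). A semisimple Lie algebra decomposes uniquely as the direct sum of simple ideals, one per connected component of its Dynkin diagram, so g ≅ B_2 ⊕ D_4 (dimension 10 + 28 = 38).

B_2 ⊕ D_4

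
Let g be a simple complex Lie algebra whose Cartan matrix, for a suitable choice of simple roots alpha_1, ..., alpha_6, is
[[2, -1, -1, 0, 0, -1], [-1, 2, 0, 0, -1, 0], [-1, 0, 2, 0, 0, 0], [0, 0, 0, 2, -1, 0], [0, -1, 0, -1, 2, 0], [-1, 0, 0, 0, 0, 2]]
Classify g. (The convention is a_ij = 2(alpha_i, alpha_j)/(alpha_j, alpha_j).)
The matrix has rank 6 with 2's on the diagonal. Reading the off-diagonal entries as Dynkin edges (a single edge where a_ij = a_ji = -1; a double or triple edge where a_ij * a_ji = 2 or 3), the diagram is a chain of 4 nodes with a fork of two nodes at one end (D_6). One simple-root ordering that puts it in standard form is (alpha_4, alpha_5, alpha_2, alpha_1, alpha_3, alpha_6). So the algebra is type D_6, i.e. so(12).

D_6 (so(12))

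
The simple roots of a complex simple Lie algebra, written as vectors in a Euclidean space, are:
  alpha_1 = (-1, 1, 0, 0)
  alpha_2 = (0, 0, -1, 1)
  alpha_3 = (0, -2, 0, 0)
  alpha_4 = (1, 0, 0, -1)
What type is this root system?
C_4 (sp(8))

Compute the Cartan integers a_ij = 2(alpha_i, alpha_j)/(alpha_j, alpha_j); the resulting 4x4 Cartan matrix is
[[2, 0, -1, -1], [0, 2, 0, -1], [-2, 0, 2, 0], [-1, -1, 0, 2]].
The roots have two lengths (squared-length ratio 2:1); the short ones are alpha_{1,2,4}. The associated Dynkin diagram is a chain of 4 nodes with a double edge at one end; the terminal node there is the unique long simple root (C_4), so the type is C_4 (the algebra sp(8)).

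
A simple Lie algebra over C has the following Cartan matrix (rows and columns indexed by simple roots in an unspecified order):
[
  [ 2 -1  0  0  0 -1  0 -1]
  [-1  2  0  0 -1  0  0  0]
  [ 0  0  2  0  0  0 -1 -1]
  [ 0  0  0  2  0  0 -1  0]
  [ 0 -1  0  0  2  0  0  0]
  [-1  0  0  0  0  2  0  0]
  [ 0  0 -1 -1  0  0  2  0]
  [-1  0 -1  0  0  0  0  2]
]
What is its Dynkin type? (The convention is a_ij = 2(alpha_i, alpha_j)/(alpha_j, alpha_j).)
The matrix has rank 8 with 2's on the diagonal. Reading the off-diagonal entries as Dynkin edges (a single edge where a_ij = a_ji = -1; a double or triple edge where a_ij * a_ji = 2 or 3), the diagram is a chain of 7 nodes with one extra node attached to the third node from one end (E_8). One simple-root ordering that puts it in standard form is (alpha_5, alpha_6, alpha_2, alpha_1, alpha_8, alpha_3, alpha_7, alpha_4). So the algebra is type E_8.

E_8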